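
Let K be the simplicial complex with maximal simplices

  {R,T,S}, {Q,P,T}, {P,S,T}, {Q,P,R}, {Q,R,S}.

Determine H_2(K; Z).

Take the total order P < Q < R < S < T on the vertex set. Then K (dimension 2) consists of the simplices:

  0-simplices (5): P, Q, R, S, T
  1-simplices (10): PQ, PR, PS, PT, QR, QS, QT, RS, RT, ST
  2-simplices (5): PQR, PQT, PST, QRS, RST

so the chain groups are C_0 ≅ Z^5, C_1 ≅ Z^10, C_2 ≅ Z^5.

Boundary ∂_1: C_1 → C_0 sends each edge [p,q] (with p < q) to q − p. For instance
  ∂QR = R − Q.
As a 5×10 matrix over Z this has rank 4, with invariant factors (1,1,1,1).

∂_2: C_2 → C_1 maps a triangle to the signed sum of its edges. For instance
  ∂RST = ST − RT + RS,
  ∂PQR = QR − PR + PQ.
This gives a 10×5 integer matrix of rank 5; reducing to Smith normal form yields diagonal entries (1,1,1,1,1).

Reading off H_k = ker ∂_k / im ∂_{k+1}:

  H_2: rank ker ∂_2 − rank ∂_3 = (5 − 5) − 0 = 0, and there is no ∂_3, so H_2 = 0.

(K is a triangulation of the Möbius band.)

H_2 = 0.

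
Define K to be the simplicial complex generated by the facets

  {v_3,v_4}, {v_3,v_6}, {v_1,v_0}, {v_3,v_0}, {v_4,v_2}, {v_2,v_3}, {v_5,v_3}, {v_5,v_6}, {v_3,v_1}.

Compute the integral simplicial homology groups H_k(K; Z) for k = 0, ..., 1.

H_0 = Z,  H_1 = Z^3.

We work with the vertex ordering v_0 < v_1 < v_2 < v_3 < v_4 < v_5 < v_6. The simplices of K, each written with vertices in increasing order, are:

  0-simplices (7): [v_0], [v_1], [v_2], [v_3], [v_4], [v_5], [v_6]
  1-simplices (9): [v_0,v_1], [v_0,v_3], [v_1,v_3], [v_2,v_3], [v_2,v_4], [v_3,v_4], [v_3,v_5], [v_3,v_6], [v_5,v_6]

Hence C_0 ≅ Z^7, C_1 ≅ Z^9.

Boundary ∂_1: C_1 → C_0 sends each edge [p,q] (with p < q) to q − p. For instance
  ∂[v_2,v_3] = [v_3] − [v_2].
The resulting 7×9 matrix has rank 6, and its Smith normal form has invariant factors (1,1,1,1,1,1).

Reading off H_k = ker ∂_k / im ∂_{k+1}:

  H_0: rank C_0 − rank ∂_1 = 7 − 6 = 1, and the invariant factors of ∂_1 are all 1, so H_0 ≅ Z.
  H_1: rank ker ∂_1 − rank ∂_2 = (9 − 6) − 0 = 3, and there is no ∂_2, so H_1 ≅ Z^3.

(K is a triangulation of a wedge of 3 circles.)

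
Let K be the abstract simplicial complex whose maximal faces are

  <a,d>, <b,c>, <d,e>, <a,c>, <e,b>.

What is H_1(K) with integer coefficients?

H_1 ≅ Z.

K has 5 vertices, 5 edges.
rank ∂_1 = 4, rank ∂_2 = 0 ⇒ b_1 = 5 − 4 − 0 = 1. So H_1 = Z.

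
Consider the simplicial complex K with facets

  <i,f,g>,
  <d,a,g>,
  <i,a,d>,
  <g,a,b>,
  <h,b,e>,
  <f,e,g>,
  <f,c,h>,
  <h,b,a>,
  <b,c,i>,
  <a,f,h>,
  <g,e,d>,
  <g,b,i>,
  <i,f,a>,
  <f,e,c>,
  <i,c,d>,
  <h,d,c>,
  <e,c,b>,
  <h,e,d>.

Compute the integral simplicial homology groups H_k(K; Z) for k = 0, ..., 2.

Fix the vertex order a < b < c < d < e < f < g < h < i and write every simplex with vertices in increasing order. Then dim K = 2 and the simplices of K are:

  0-simplices (9): a, b, c, d, e, f, g, h, i
  1-simplices (27): ab, ad, af, ag, ah, ai, bc, be, bg, bh, bi, cd, ce, cf, ch, ci, de, dg, dh, di, ef, eg, eh, fg, fh, fi, gi
  2-simplices (18): abg, abh, adg, adi, afh, afi, bce, bci, beh, bgi, cdh, cdi, cef, cfh, deg, deh, efg, fgi

so the chain groups are C_0 ≅ Z^9, C_1 ≅ Z^27, C_2 ≅ Z^18.

The boundary map ∂_1: C_1 → C_0 is given by ∂[p,q] = [q] − [p].
The resulting 9×27 matrix has rank 8, and its Smith normal form has invariant factors (1,1,1,1,1,1,1,1).

Boundary ∂_2: C_2 → C_1 maps a triangle to the signed sum of its edges. For instance
  ∂afi = fi − ai + af,
  ∂efg = fg − eg + ef.
The resulting 27×18 matrix has rank 18, and its Smith normal form has invariant factors (1,1,1,1,1,1,1,1,1,1,1,1,1,1,1,1,1,2).

Computing H_k = (kernel of ∂_k) / (image of ∂_{k+1}):

  H_0: rank C_0 − rank ∂_1 = 9 − 8 = 1, and the invariant factors of ∂_1 are all 1, so H_0 = Z.
  H_1: rank ker ∂_1 − rank ∂_2 = (27 − 8) − 18 = 1, and ∂_2 has invariant factor 2 > 1, so H_1 = Z ⊕ Z/2.
  H_2: rank ker ∂_2 − rank ∂_3 = (18 − 18) − 0 = 0, and there is no ∂_3, so H_2 = 0.

H_0 ≅ Z,  H_1 ≅ Z ⊕ Z/2,  H_2 = 0.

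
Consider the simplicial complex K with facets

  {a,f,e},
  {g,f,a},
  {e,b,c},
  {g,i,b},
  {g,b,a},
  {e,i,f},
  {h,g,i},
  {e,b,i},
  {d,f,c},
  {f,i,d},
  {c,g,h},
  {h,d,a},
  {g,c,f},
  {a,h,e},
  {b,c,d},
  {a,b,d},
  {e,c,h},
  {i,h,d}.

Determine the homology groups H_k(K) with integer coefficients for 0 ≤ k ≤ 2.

Fix the vertex order a < b < c < d < e < f < g < h < i and write every simplex with vertices in increasing order. Then dim K = 2 and the simplices of K are:

  0-simplices (9): a, b, c, d, e, f, g, h, i
  1-simplices (27): ab, ad, ae, af, ag, ah, bc, bd, be, bg, bi, cd, ce, cf, cg, ch, df, dh, di, ef, eh, ei, fg, fi, gh, gi, hi
  2-simplices (18): abd, abg, adh, aef, aeh, afg, bcd, bce, bei, bgi, cdf, ceh, cfg, cgh, dfi, dhi, efi, ghi

so the chain groups are C_0 ≅ Z^9, C_1 ≅ Z^27, C_2 ≅ Z^18.

∂_1: C_1 → C_0 sends each edge [p,q] (with p < q) to q − p.
The 9×27 boundary matrix has rank 8 and Smith normal form diag(1,1,1,1,1,1,1,1).

∂_2: C_2 → C_1 sends each 2-simplex [p,q,r] to [q,r] − [p,r] + [p,q]. For instance
  ∂cfg = fg − cg + cf,
  ∂dhi = hi − di + dh.
The resulting 27×18 matrix has rank 17, and its Smith normal form has invariant factors (1,1,1,1,1,1,1,1,1,1,1,1,1,1,1,1,1).

Reading off H_k = ker ∂_k / im ∂_{k+1}:

  H_0: rank C_0 − rank ∂_1 = 9 − 8 = 1, and the invariant factors of ∂_1 are all 1, so H_0 = Z.
  H_1: rank ker ∂_1 − rank ∂_2 = (27 − 8) − 17 = 2, and the invariant factors of ∂_2 are all 1, so H_1 = Z^2.
  H_2: rank ker ∂_2 − rank ∂_3 = (18 − 17) − 0 = 1, and there is no ∂_3, so H_2 = Z.

As a check, the Euler characteristic is 9 − 27 + 18 = 0, which agrees with 1 − 2 + 1 = 0.

H_0 = Z,  H_1 = Z^2,  H_2 = Z.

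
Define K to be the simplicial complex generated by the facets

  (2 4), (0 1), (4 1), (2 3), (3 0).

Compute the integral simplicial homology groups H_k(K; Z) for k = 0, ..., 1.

Fix the vertex order 0 < 1 < 2 < 3 < 4 and write every simplex with vertices in increasing order. Then dim K = 1 and the simplices of K are:

  0-simplices (5): [0], [1], [2], [3], [4]
  1-simplices (5): [0,1], [0,3], [1,4], [2,3], [2,4]

Hence C_0 ≅ Z^5, C_1 ≅ Z^5.

The boundary map ∂_1: C_1 → C_0 sends each edge [p,q] (with p < q) to q − p.
As a 5×5 matrix over Z this has rank 4, with invariant factors (1,1,1,1).

Reading off H_k = ker ∂_k / im ∂_{k+1}:

  H_0: rank C_0 − rank ∂_1 = 5 − 4 = 1, and the invariant factors of ∂_1 are all 1, so H_0 ≅ Z.
  H_1: rank ker ∂_1 − rank ∂_2 = (5 − 4) − 0 = 1, and there is no ∂_2, so H_1 ≅ Z.

As a check, the Euler characteristic is 5 − 5 = 0, which agrees with 1 − 1 = 0.
(K is a triangulation of the circle S^1.)

H_0 ≅ Z,  H_1 ≅ Z.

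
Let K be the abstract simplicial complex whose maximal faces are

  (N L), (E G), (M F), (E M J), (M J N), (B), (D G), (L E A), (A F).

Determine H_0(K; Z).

H_0 ≅ Z^2.

Take the total order A < B < D < E < F < G < J < L < M < N on the vertex set. Then K (dimension 2) consists of the simplices:

  0-simplices (10): A, B, D, E, F, G, J, L, M, N
  1-simplices (13): AE, AF, AL, DG, EG, EJ, EL, EM, FM, JM, JN, LN, MN
  2-simplices (3): AEL, EJM, JMN

giving chain groups C_0 ≅ Z^10, C_1 ≅ Z^13, C_2 ≅ Z^3.

The boundary map ∂_1: C_1 → C_0 is given by ∂[p,q] = [q] − [p].
As a 10×13 matrix over Z this has rank 8, with invariant factors (1,1,1,1,1,1,1,1).

∂_2: C_2 → C_1 maps a triangle to the signed sum of its edges. For instance
  ∂JMN = MN − JN + JM,
  ∂EJM = JM − EM + EJ.
As a 13×3 matrix over Z this has rank 3, with invariant factors (1,1,1).

Computing H_k = (kernel of ∂_k) / (image of ∂_{k+1}):

  H_0: rank C_0 − rank ∂_1 = 10 − 8 = 2, and the invariant factors of ∂_1 are all 1, so H_0 ≅ Z^2.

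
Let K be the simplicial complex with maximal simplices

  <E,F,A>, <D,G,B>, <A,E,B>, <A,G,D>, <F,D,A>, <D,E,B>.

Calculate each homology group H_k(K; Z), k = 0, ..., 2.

H_0 = Z,  H_1 = Z,  H_2 = 0.

We work with the vertex ordering A < B < D < E < F < G. The simplices of K, each written with vertices in increasing order, are:

  0-simplices (6): A, B, D, E, F, G
  1-simplices (12): AB, AD, AE, AF, AG, BD, BE, BG, DE, DF, DG, EF
  2-simplices (6): ABE, ADF, ADG, AEF, BDE, BDG

giving chain groups C_0 ≅ Z^6, C_1 ≅ Z^12, C_2 ≅ Z^6.

∂_1: C_1 → C_0 is given by ∂[p,q] = [q] − [p]. For instance
  ∂BE = E − B.
The resulting 6×12 matrix has rank 5, and its Smith normal form has invariant factors (1,1,1,1,1).

The boundary map ∂_2: C_2 → C_1 acts by ∂[p,q,r] = [q,r] − [p,r] + [p,q]. For instance
  ∂ADG = DG − AG + AD,
  ∂BDG = DG − BG + BD.
The resulting 12×6 matrix has rank 6, and its Smith normal form has invariant factors (1,1,1,1,1,1).

Computing H_k = (kernel of ∂_k) / (image of ∂_{k+1}):

  H_0: rank C_0 − rank ∂_1 = 6 − 5 = 1, and the invariant factors of ∂_1 are all 1, so H_0 = Z.
  H_1: rank ker ∂_1 − rank ∂_2 = (12 − 5) − 6 = 1, and the invariant factors of ∂_2 are all 1, so H_1 = Z.
  H_2: rank ker ∂_2 − rank ∂_3 = (6 − 6) − 0 = 0, and there is no ∂_3, so H_2 = 0.

(K is a triangulation of the cylinder S^1 x I.)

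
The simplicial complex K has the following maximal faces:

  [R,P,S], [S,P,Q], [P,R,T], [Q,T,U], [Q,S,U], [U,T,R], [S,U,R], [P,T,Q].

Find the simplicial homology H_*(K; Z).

K has 6 vertices, 12 edges, 8 triangles.
rank ∂_0 = 0, rank ∂_1 = 5 ⇒ b_0 = 6 − 0 − 5 = 1; all invariant factors of ∂_1 are 1 so no torsion. So H_0 ≅ Z.
rank ∂_1 = 5, rank ∂_2 = 7 ⇒ b_1 = 12 − 5 − 7 = 0; all invariant factors of ∂_2 are 1 so no torsion. So H_1 ≅ 0.
rank ∂_2 = 7, rank ∂_3 = 0 ⇒ b_2 = 8 − 7 − 0 = 1. So H_2 ≅ Z.

H_0 ≅ Z,  H_1 = 0,  H_2 ≅ Z.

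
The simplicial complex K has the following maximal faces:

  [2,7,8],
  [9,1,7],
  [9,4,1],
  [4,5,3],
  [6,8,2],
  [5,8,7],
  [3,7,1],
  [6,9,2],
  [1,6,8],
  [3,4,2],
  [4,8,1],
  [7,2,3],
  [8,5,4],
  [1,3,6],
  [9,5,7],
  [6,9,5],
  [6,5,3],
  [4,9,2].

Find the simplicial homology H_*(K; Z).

We work with the vertex ordering 1 < 2 < 3 < 4 < 5 < 6 < 7 < 8 < 9. The simplices of K, each written with vertices in increasing order, are:

  0-simplices (9): [1], [2], [3], [4], [5], [6], [7], [8], [9]
  1-simplices (27): (27 of them)
  2-simplices (18): [1,3,6], [1,3,7], [1,4,8], [1,4,9], [1,6,8], [1,7,9], [2,3,4], [2,3,7], [2,4,9], [2,6,8], [2,6,9], [2,7,8], [3,4,5], [3,5,6], [4,5,8], [5,6,9], [5,7,8], [5,7,9]

Hence C_0 ≅ Z^9, C_1 ≅ Z^27, C_2 ≅ Z^18.

Boundary ∂_1: C_1 → C_0 sends each edge [p,q] (with p < q) to q − p. For instance
  ∂[3,5] = [5] − [3].
The resulting 9×27 matrix has rank 8, and its Smith normal form has invariant factors (1,1,1,1,1,1,1,1).

The boundary map ∂_2: C_2 → C_1 sends each 2-simplex [p,q,r] to [q,r] − [p,r] + [p,q]. For instance
  ∂[2,6,9] = [6,9] − [2,9] + [2,6],
  ∂[1,6,8] = [6,8] − [1,8] + [1,6].
The 27×18 boundary matrix has rank 17 and Smith normal form diag(1,1,1,1,1,1,1,1,1,1,1,1,1,1,1,1,1).

From H_k ≅ ker(∂_k) / im(∂_{k+1}) we obtain:

  H_0: rank C_0 − rank ∂_1 = 9 − 8 = 1, and the invariant factors of ∂_1 are all 1, so H_0 = Z.
  H_1: rank ker ∂_1 − rank ∂_2 = (27 − 8) − 17 = 2, and the invariant factors of ∂_2 are all 1, so H_1 = Z^2.
  H_2: rank ker ∂_2 − rank ∂_3 = (18 − 17) − 0 = 1, and there is no ∂_3, so H_2 = Z.

As a check, the Euler characteristic is 9 − 27 + 18 = 0, which agrees with 1 − 2 + 1 = 0.
(K is a triangulation of the torus T^2.)

H_0 = Z,  H_1 = Z^2,  H_2 = Z.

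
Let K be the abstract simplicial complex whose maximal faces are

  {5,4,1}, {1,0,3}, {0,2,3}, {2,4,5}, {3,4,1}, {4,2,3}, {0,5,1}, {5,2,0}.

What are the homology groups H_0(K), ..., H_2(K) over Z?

Fix the vertex order 0 < 1 < 2 < 3 < 4 < 5 and write every simplex with vertices in increasing order. Then dim K = 2 and the simplices of K are:

  0-simplices (6): [0], [1], [2], [3], [4], [5]
  1-simplices (12): [0,1], [0,2], [0,3], [0,5], [1,3], [1,4], [1,5], [2,3], [2,4], [2,5], [3,4], [4,5]
  2-simplices (8): [0,1,3], [0,1,5], [0,2,3], [0,2,5], [1,3,4], [1,4,5], [2,3,4], [2,4,5]

Hence C_0 ≅ Z^6, C_1 ≅ Z^12, C_2 ≅ Z^8.

∂_1: C_1 → C_0 is given by ∂[p,q] = [q] − [p]. For instance
  ∂[4,5] = [5] − [4].
This gives a 6×12 integer matrix of rank 5; reducing to Smith normal form yields diagonal entries (1,1,1,1,1).

Boundary ∂_2: C_2 → C_1 acts by ∂[p,q,r] = [q,r] − [p,r] + [p,q]. For instance
  ∂[1,4,5] = [4,5] − [1,5] + [1,4],
  ∂[2,4,5] = [4,5] − [2,5] + [2,4].
This gives a 12×8 integer matrix of rank 7; reducing to Smith normal form yields diagonal entries (1,1,1,1,1,1,1).

Now H_k = ker ∂_k / im ∂_{k+1}, so:

  H_0: rank C_0 − rank ∂_1 = 6 − 5 = 1, and the invariant factors of ∂_1 are all 1, so H_0 ≅ Z.
  H_1: rank ker ∂_1 − rank ∂_2 = (12 − 5) − 7 = 0, and the invariant factors of ∂_2 are all 1, so H_1 ≅ 0.
  H_2: rank ker ∂_2 − rank ∂_3 = (8 − 7) − 0 = 1, and there is no ∂_3, so H_2 ≅ Z.

As a check, the Euler characteristic is 6 − 12 + 8 = 2, which agrees with 1 − 0 + 1 = 2.

H_0 ≅ Z,  H_1 = 0,  H_2 ≅ Z.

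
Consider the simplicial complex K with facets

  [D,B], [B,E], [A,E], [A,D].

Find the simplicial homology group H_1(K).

Fix the vertex order A < B < D < E and write every simplex with vertices in increasing order. Then dim K = 1 and the simplices of K are:

  0-simplices (4): A, B, D, E
  1-simplices (4): AD, AE, BD, BE

so the chain groups are C_0 ≅ Z^4, C_1 ≅ Z^4.

The boundary map ∂_1: C_1 → C_0 maps an edge to its endpoints' difference, ∂[p,q] = q − p.
This gives a 4×4 integer matrix of rank 3; reducing to Smith normal form yields diagonal entries (1,1,1).

Computing H_k = (kernel of ∂_k) / (image of ∂_{k+1}):

  H_1: rank ker ∂_1 − rank ∂_2 = (4 − 3) − 0 = 1, and there is no ∂_2, so H_1 = Z.

H_1 ≅ Z.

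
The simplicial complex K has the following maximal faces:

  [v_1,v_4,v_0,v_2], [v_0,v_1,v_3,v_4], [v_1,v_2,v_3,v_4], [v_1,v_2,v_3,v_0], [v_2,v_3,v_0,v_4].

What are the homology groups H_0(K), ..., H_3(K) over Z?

H_0 ≅ Z,  H_1 = 0,  H_2 = 0,  H_3 ≅ Z.

Fix the vertex order v_0 < v_1 < v_2 < v_3 < v_4 and write every simplex with vertices in increasing order. Then dim K = 3 and the simplices of K are:

  0-simplices (5): [v_0], [v_1], [v_2], [v_3], [v_4]
  1-simplices (10): [v_0,v_1], [v_0,v_2], [v_0,v_3], [v_0,v_4], [v_1,v_2], [v_1,v_3], [v_1,v_4], [v_2,v_3], [v_2,v_4], [v_3,v_4]
  2-simplices (10): [v_0,v_1,v_2], [v_0,v_1,v_3], [v_0,v_1,v_4], [v_0,v_2,v_3], [v_0,v_2,v_4], [v_0,v_3,v_4], [v_1,v_2,v_3], [v_1,v_2,v_4], [v_1,v_3,v_4], [v_2,v_3,v_4]
  3-simplices (5): [v_0,v_1,v_2,v_3], [v_0,v_1,v_2,v_4], [v_0,v_1,v_3,v_4], [v_0,v_2,v_3,v_4], [v_1,v_2,v_3,v_4]

so the chain groups are C_0 ≅ Z^5, C_1 ≅ Z^10, C_2 ≅ Z^10, C_3 ≅ Z^5.

Boundary ∂_1: C_1 → C_0 is given by ∂[p,q] = [q] − [p].
The 5×10 boundary matrix has rank 4 and Smith normal form diag(1,1,1,1).

∂_2: C_2 → C_1 sends each 2-simplex [p,q,r] to [q,r] − [p,r] + [p,q]. For instance
  ∂[v_0,v_1,v_4] = [v_1,v_4] − [v_0,v_4] + [v_0,v_1],
  ∂[v_0,v_3,v_4] = [v_3,v_4] − [v_0,v_4] + [v_0,v_3].
As a 10×10 matrix over Z this has rank 6, with invariant factors (1,1,1,1,1,1).

∂_3: C_3 → C_2 sends each 3-simplex σ to the alternating sum Σ_i (−1)^i (σ with its i-th vertex removed). For instance
  ∂[v_0,v_1,v_2,v_4] = [v_1,v_2,v_4] − [v_0,v_2,v_4] + [v_0,v_1,v_4] − [v_0,v_1,v_2],
  ∂[v_1,v_2,v_3,v_4] = [v_2,v_3,v_4] − [v_1,v_3,v_4] + [v_1,v_2,v_4] − [v_1,v_2,v_3].
The resulting 10×5 matrix has rank 4, and its Smith normal form has invariant factors (1,1,1,1).

Reading off H_k = ker ∂_k / im ∂_{k+1}:

  H_0: rank C_0 − rank ∂_1 = 5 − 4 = 1, and the invariant factors of ∂_1 are all 1, so H_0 = Z.
  H_1: rank ker ∂_1 − rank ∂_2 = (10 − 4) − 6 = 0, and the invariant factors of ∂_2 are all 1, so H_1 = 0.
  H_2: rank ker ∂_2 − rank ∂_3 = (10 − 6) − 4 = 0, and the invariant factors of ∂_3 are all 1, so H_2 = 0.
  H_3: rank ker ∂_3 − rank ∂_4 = (5 − 4) − 0 = 1, and there is no ∂_4, so H_3 = Z.

As a check, the Euler characteristic is 5 − 10 + 10 − 5 = 0, which agrees with 1 − 0 + 0 − 1 = 0.
(K is a triangulation of the 3-sphere S^3.)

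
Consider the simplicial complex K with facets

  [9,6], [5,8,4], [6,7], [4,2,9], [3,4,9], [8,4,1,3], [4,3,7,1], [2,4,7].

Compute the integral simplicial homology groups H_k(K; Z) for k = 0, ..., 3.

Fix the vertex order 1 < 2 < 3 < 4 < 5 < 6 < 7 < 8 < 9 and write every simplex with vertices in increasing order. Then dim K = 3 and the simplices of K are:

  0-simplices (9): [1], [2], [3], [4], [5], [6], [7], [8], [9]
  1-simplices (18): [1,3], [1,4], [1,7], [1,8], [2,4], [2,7], [2,9], [3,4], [3,7], [3,8], [3,9], [4,5], [4,7], [4,8], [4,9], [5,8], [6,7], [6,9]
  2-simplices (11): [1,3,4], [1,3,7], [1,3,8], [1,4,7], [1,4,8], [2,4,7], [2,4,9], [3,4,7], [3,4,8], [3,4,9], [4,5,8]
  3-simplices (2): [1,3,4,7], [1,3,4,8]

Hence C_0 ≅ Z^9, C_1 ≅ Z^18, C_2 ≅ Z^11, C_3 ≅ Z^2.

Boundary ∂_1: C_1 → C_0 is given by ∂[p,q] = [q] − [p]. For instance
  ∂[3,7] = [7] − [3].
The 9×18 boundary matrix has rank 8 and Smith normal form diag(1,1,1,1,1,1,1,1).

∂_2: C_2 → C_1 maps a triangle to the signed sum of its edges. For instance
  ∂[1,3,8] = [3,8] − [1,8] + [1,3],
  ∂[3,4,7] = [4,7] − [3,7] + [3,4].
The 18×11 boundary matrix has rank 9 and Smith normal form diag(1,1,1,1,1,1,1,1,1).

∂_3: C_3 → C_2 sends each 3-simplex σ to the alternating sum Σ_i (−1)^i (σ with its i-th vertex removed). For instance
  ∂[1,3,4,8] = [3,4,8] − [1,4,8] + [1,3,8] − [1,3,4],
  ∂[1,3,4,7] = [3,4,7] − [1,4,7] + [1,3,7] − [1,3,4].
The 11×2 boundary matrix has rank 2 and Smith normal form diag(1,1).

From H_k ≅ ker(∂_k) / im(∂_{k+1}) we obtain:

  H_0: rank C_0 − rank ∂_1 = 9 − 8 = 1, and the invariant factors of ∂_1 are all 1, so H_0 ≅ Z.
  H_1: rank ker ∂_1 − rank ∂_2 = (18 − 8) − 9 = 1, and the invariant factors of ∂_2 are all 1, so H_1 ≅ Z.
  H_2: rank ker ∂_2 − rank ∂_3 = (11 − 9) − 2 = 0, and the invariant factors of ∂_3 are all 1, so H_2 ≅ 0.
  H_3: rank ker ∂_3 − rank ∂_4 = (2 − 2) − 0 = 0, and there is no ∂_4, so H_3 ≅ 0.

H_0 ≅ Z,  H_1 ≅ Z,  H_2 = 0,  H_3 = 0.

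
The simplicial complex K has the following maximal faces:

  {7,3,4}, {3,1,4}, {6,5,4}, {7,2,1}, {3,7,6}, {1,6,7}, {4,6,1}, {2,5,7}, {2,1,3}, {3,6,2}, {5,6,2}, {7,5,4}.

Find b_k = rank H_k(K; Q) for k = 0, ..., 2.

Take the total order 1 < 2 < 3 < 4 < 5 < 6 < 7 on the vertex set. Then K (dimension 2) consists of the simplices:

  0-simplices (7): [1], [2], [3], [4], [5], [6], [7]
  1-simplices (18): [1,2], [1,3], [1,4], [1,6], [1,7], [2,3], [2,5], [2,6], [2,7], [3,4], [3,6], [3,7], [4,5], [4,6], [4,7], [5,6], [5,7], [6,7]
  2-simplices (12): [1,2,3], [1,2,7], [1,3,4], [1,4,6], [1,6,7], [2,3,6], [2,5,6], [2,5,7], [3,4,7], [3,6,7], [4,5,6], [4,5,7]

giving chain groups C_0 ≅ Z^7, C_1 ≅ Z^18, C_2 ≅ Z^12.

The boundary map ∂_1: C_1 → C_0 is given by ∂[p,q] = [q] − [p]. For instance
  ∂[5,7] = [7] − [5].
The resulting 7×18 matrix has rank 6, and its Smith normal form has invariant factors (1,1,1,1,1,1).

The boundary map ∂_2: C_2 → C_1 sends each 2-simplex [p,q,r] to [q,r] − [p,r] + [p,q]. For instance
  ∂[2,3,6] = [3,6] − [2,6] + [2,3],
  ∂[1,3,4] = [3,4] − [1,4] + [1,3].
The 18×12 boundary matrix has rank 12 and Smith normal form diag(1,1,1,1,1,1,1,1,1,1,1,2).

Computing H_k = (kernel of ∂_k) / (image of ∂_{k+1}):

  H_0: rank C_0 − rank ∂_1 = 7 − 6 = 1, and the invariant factors of ∂_1 are all 1, so H_0 = Z.
  H_1: rank ker ∂_1 − rank ∂_2 = (18 − 6) − 12 = 0, and ∂_2 has invariant factor 2 > 1, so H_1 = Z_2.
  H_2: rank ker ∂_2 − rank ∂_3 = (12 − 12) − 0 = 0, and there is no ∂_3, so H_2 = 0.

(K is a triangulation of the real projective plane RP^2.)

Hence the Betti numbers are b_0 = 1, b_1 = 0, b_2 = 0.

b_0 = 1, b_1 = 0, b_2 = 0.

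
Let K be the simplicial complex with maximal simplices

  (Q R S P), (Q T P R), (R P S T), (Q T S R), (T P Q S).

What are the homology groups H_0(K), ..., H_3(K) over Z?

H_0 = Z,  H_1 = 0,  H_2 = 0,  H_3 = Z.

We work with the vertex ordering P < Q < R < S < T. The simplices of K, each written with vertices in increasing order, are:

  0-simplices (5): P, Q, R, S, T
  1-simplices (10): PQ, PR, PS, PT, QR, QS, QT, RS, RT, ST
  2-simplices (10): PQR, PQS, PQT, PRS, PRT, PST, QRS, QRT, QST, RST
  3-simplices (5): PQRS, PQRT, PQST, PRST, QRST

Hence C_0 ≅ Z^5, C_1 ≅ Z^10, C_2 ≅ Z^10, C_3 ≅ Z^5.

The boundary map ∂_1: C_1 → C_0 maps an edge to its endpoints' difference, ∂[p,q] = q − p.
This gives a 5×10 integer matrix of rank 4; reducing to Smith normal form yields diagonal entries (1,1,1,1).

The boundary map ∂_2: C_2 → C_1 sends each 2-simplex [p,q,r] to [q,r] − [p,r] + [p,q]. For instance
  ∂QST = ST − QT + QS,
  ∂PST = ST − PT + PS.
The resulting 10×10 matrix has rank 6, and its Smith normal form has invariant factors (1,1,1,1,1,1).

∂_3: C_3 → C_2 sends each 3-simplex σ to the alternating sum Σ_i (−1)^i (σ with its i-th vertex removed). For instance
  ∂PQRT = QRT − PRT + PQT − PQR,
  ∂PQRS = QRS − PRS + PQS − PQR.
As a 10×5 matrix over Z this has rank 4, with invariant factors (1,1,1,1).

From H_k ≅ ker(∂_k) / im(∂_{k+1}) we obtain:

  H_0: rank C_0 − rank ∂_1 = 5 − 4 = 1, and the invariant factors of ∂_1 are all 1, so H_0 ≅ Z.
  H_1: rank ker ∂_1 − rank ∂_2 = (10 − 4) − 6 = 0, and the invariant factors of ∂_2 are all 1, so H_1 ≅ 0.
  H_2: rank ker ∂_2 − rank ∂_3 = (10 − 6) − 4 = 0, and the invariant factors of ∂_3 are all 1, so H_2 ≅ 0.
  H_3: rank ker ∂_3 − rank ∂_4 = (5 − 4) − 0 = 1, and there is no ∂_4, so H_3 ≅ Z.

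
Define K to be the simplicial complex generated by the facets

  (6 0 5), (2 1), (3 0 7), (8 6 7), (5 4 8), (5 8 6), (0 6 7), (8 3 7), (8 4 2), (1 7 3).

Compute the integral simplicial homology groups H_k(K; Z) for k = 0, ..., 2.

Order the vertices as 0 < 1 < 2 < 3 < 4 < 5 < 6 < 7 < 8. Listing each simplex with vertices in this order, K has dimension 2 with simplices:

  0-simplices (9): [0], [1], [2], [3], [4], [5], [6], [7], [8]
  1-simplices (18): [0,3], [0,5], [0,6], [0,7], [1,2], [1,3], [1,7], [2,4], [2,8], [3,7], [3,8], [4,5], [4,8], [5,6], [5,8], [6,7], [6,8], [7,8]
  2-simplices (9): [0,3,7], [0,5,6], [0,6,7], [1,3,7], [2,4,8], [3,7,8], [4,5,8], [5,6,8], [6,7,8]

giving chain groups C_0 ≅ Z^9, C_1 ≅ Z^18, C_2 ≅ Z^9.

Boundary ∂_1: C_1 → C_0 sends each edge [p,q] (with p < q) to q − p. For instance
  ∂[6,7] = [7] − [6].
The resulting 9×18 matrix has rank 8, and its Smith normal form has invariant factors (1,1,1,1,1,1,1,1).

The boundary map ∂_2: C_2 → C_1 acts by ∂[p,q,r] = [q,r] − [p,r] + [p,q]. For instance
  ∂[1,3,7] = [3,7] − [1,7] + [1,3],
  ∂[0,3,7] = [3,7] − [0,7] + [0,3].
The resulting 18×9 matrix has rank 9, and its Smith normal form has invariant factors (1,1,1,1,1,1,1,1,1).

Computing H_k = (kernel of ∂_k) / (image of ∂_{k+1}):

  H_0: rank C_0 − rank ∂_1 = 9 − 8 = 1, and the invariant factors of ∂_1 are all 1, so H_0 = Z.
  H_1: rank ker ∂_1 − rank ∂_2 = (18 − 8) − 9 = 1, and the invariant factors of ∂_2 are all 1, so H_1 = Z.
  H_2: rank ker ∂_2 − rank ∂_3 = (9 − 9) − 0 = 0, and there is no ∂_3, so H_2 = 0.

H_0 = Z,  H_1 = Z,  H_2 = 0.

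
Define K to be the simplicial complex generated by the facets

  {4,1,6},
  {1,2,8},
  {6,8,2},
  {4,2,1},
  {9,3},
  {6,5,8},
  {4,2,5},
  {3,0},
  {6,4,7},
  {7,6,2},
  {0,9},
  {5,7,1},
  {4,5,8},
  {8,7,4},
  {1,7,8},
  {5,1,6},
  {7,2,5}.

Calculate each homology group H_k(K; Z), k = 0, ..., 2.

H_0 ≅ Z^2,  H_1 ≅ Z^3,  H_2 ≅ Z.

Order the vertices as 0 < 1 < 2 < 3 < 4 < 5 < 6 < 7 < 8 < 9. Listing each simplex with vertices in this order, K has dimension 2 with simplices:

  0-simplices (10): [0], [1], [2], [3], [4], [5], [6], [7], [8], [9]
  1-simplices (24): (24 of them)
  2-simplices (14): [1,2,4], [1,2,8], [1,4,6], [1,5,6], [1,5,7], [1,7,8], [2,4,5], [2,5,7], [2,6,7], [2,6,8], [4,5,8], [4,6,7], [4,7,8], [5,6,8]

Hence C_0 ≅ Z^10, C_1 ≅ Z^24, C_2 ≅ Z^14.

Boundary ∂_1: C_1 → C_0 sends each edge [p,q] (with p < q) to q − p.
This gives a 10×24 integer matrix of rank 8; reducing to Smith normal form yields diagonal entries (1,1,1,1,1,1,1,1).

Boundary ∂_2: C_2 → C_1 sends each 2-simplex [p,q,r] to [q,r] − [p,r] + [p,q]. For instance
  ∂[5,6,8] = [6,8] − [5,8] + [5,6],
  ∂[4,7,8] = [7,8] − [4,8] + [4,7].
The 24×14 boundary matrix has rank 13 and Smith normal form diag(1,1,1,1,1,1,1,1,1,1,1,1,1).

Computing H_k = (kernel of ∂_k) / (image of ∂_{k+1}):

  H_0: rank C_0 − rank ∂_1 = 10 − 8 = 2, and the invariant factors of ∂_1 are all 1, so H_0 = Z^2.
  H_1: rank ker ∂_1 − rank ∂_2 = (24 − 8) − 13 = 3, and the invariant factors of ∂_2 are all 1, so H_1 = Z^3.
  H_2: rank ker ∂_2 − rank ∂_3 = (14 − 13) − 0 = 1, and there is no ∂_3, so H_2 = Z.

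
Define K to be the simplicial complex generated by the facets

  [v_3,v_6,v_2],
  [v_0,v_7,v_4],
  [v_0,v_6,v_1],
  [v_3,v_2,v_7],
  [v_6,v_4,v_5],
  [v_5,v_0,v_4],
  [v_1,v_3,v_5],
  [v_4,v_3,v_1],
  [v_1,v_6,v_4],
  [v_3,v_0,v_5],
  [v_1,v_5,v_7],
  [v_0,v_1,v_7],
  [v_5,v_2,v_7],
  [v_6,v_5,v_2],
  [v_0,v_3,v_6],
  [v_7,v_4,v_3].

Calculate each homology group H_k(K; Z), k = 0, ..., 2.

Fix the vertex order v_0 < v_1 < v_2 < v_3 < v_4 < v_5 < v_6 < v_7 and write every simplex with vertices in increasing order. Then dim K = 2 and the simplices of K are:

  0-simplices (8): [v_0], [v_1], [v_2], [v_3], [v_4], [v_5], [v_6], [v_7]
  1-simplices (24): (24 of them)
  2-simplices (16): (16 of them)

giving chain groups C_0 ≅ Z^8, C_1 ≅ Z^24, C_2 ≅ Z^16.

Boundary ∂_1: C_1 → C_0 is given by ∂[p,q] = [q] − [p]. For instance
  ∂[v_1,v_3] = [v_3] − [v_1].
The 8×24 boundary matrix has rank 7 and Smith normal form diag(1,1,1,1,1,1,1).

∂_2: C_2 → C_1 maps a triangle to the signed sum of its edges. For instance
  ∂[v_0,v_1,v_7] = [v_1,v_7] − [v_0,v_7] + [v_0,v_1],
  ∂[v_0,v_4,v_5] = [v_4,v_5] − [v_0,v_5] + [v_0,v_4].
This gives a 24×16 integer matrix of rank 15; reducing to Smith normal form yields diagonal entries (1,1,1,1,1,1,1,1,1,1,1,1,1,1,1).

Computing H_k = (kernel of ∂_k) / (image of ∂_{k+1}):

  H_0: rank C_0 − rank ∂_1 = 8 − 7 = 1, and the invariant factors of ∂_1 are all 1, so H_0 ≅ Z.
  H_1: rank ker ∂_1 − rank ∂_2 = (24 − 7) − 15 = 2, and the invariant factors of ∂_2 are all 1, so H_1 ≅ Z^2.
  H_2: rank ker ∂_2 − rank ∂_3 = (16 − 15) − 0 = 1, and there is no ∂_3, so H_2 ≅ Z.

(K is a triangulation of the torus T^2.)

H_0 = Z,  H_1 = Z^2,  H_2 = Z.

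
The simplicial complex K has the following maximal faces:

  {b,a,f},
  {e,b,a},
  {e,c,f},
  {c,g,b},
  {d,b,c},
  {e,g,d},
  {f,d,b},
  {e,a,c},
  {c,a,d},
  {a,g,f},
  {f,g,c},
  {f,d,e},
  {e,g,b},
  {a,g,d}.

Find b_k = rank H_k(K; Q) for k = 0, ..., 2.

b_0 = 1, b_1 = 2, b_2 = 1.

Order the vertices as a < b < c < d < e < f < g. Listing each simplex with vertices in this order, K has dimension 2 with simplices:

  0-simplices (7): a, b, c, d, e, f, g
  1-simplices (21): ab, ac, ad, ae, af, ag, bc, bd, be, bf, bg, cd, ce, cf, cg, de, df, dg, ef, eg, fg
  2-simplices (14): abe, abf, acd, ace, adg, afg, bcd, bcg, bdf, beg, cef, cfg, def, deg

so the chain groups are C_0 ≅ Z^7, C_1 ≅ Z^21, C_2 ≅ Z^14.

∂_1: C_1 → C_0 is given by ∂[p,q] = [q] − [p]. For instance
  ∂de = e − d.
As a 7×21 matrix over Z this has rank 6, with invariant factors (1,1,1,1,1,1).

Boundary ∂_2: C_2 → C_1 acts by ∂[p,q,r] = [q,r] − [p,r] + [p,q]. For instance
  ∂ace = ce − ae + ac,
  ∂bcd = cd − bd + bc.
The resulting 21×14 matrix has rank 13, and its Smith normal form has invariant factors (1,1,1,1,1,1,1,1,1,1,1,1,1).

From H_k ≅ ker(∂_k) / im(∂_{k+1}) we obtain:

  H_0: rank C_0 − rank ∂_1 = 7 − 6 = 1, and the invariant factors of ∂_1 are all 1, so H_0 = Z.
  H_1: rank ker ∂_1 − rank ∂_2 = (21 − 6) − 13 = 2, and the invariant factors of ∂_2 are all 1, so H_1 = Z^2.
  H_2: rank ker ∂_2 − rank ∂_3 = (14 − 13) − 0 = 1, and there is no ∂_3, so H_2 = Z.

(K is a triangulation of the torus T^2.)

Hence the Betti numbers are b_0 = 1, b_1 = 2, b_2 = 1.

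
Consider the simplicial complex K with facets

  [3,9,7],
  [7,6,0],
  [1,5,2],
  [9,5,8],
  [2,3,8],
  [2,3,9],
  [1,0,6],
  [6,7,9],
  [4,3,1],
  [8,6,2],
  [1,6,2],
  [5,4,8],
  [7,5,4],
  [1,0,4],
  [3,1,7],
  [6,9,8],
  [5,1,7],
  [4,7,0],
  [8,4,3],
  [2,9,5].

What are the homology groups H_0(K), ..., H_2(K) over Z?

K has 10 vertices, 30 edges, 20 triangles.
rank ∂_0 = 0, rank ∂_1 = 9 ⇒ b_0 = 10 − 0 − 9 = 1; all invariant factors of ∂_1 are 1 so no torsion. So H_0 = Z.
rank ∂_1 = 9, rank ∂_2 = 20 ⇒ b_1 = 30 − 9 − 20 = 1; ∂_2 has invariant factor(s) [2] giving torsion. So H_1 = Z × Z/2.
rank ∂_2 = 20, rank ∂_3 = 0 ⇒ b_2 = 20 − 20 − 0 = 0. So H_2 = 0.

H_0 = Z,  H_1 = Z × Z/2,  H_2 = 0.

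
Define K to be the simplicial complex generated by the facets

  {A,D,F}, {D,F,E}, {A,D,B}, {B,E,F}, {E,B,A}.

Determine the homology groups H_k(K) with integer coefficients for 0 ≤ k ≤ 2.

H_0 = Z,  H_1 = Z,  H_2 = 0.

Take the total order A < B < D < E < F on the vertex set. Then K (dimension 2) consists of the simplices:

  0-simplices (5): A, B, D, E, F
  1-simplices (10): AB, AD, AE, AF, BD, BE, BF, DE, DF, EF
  2-simplices (5): ABD, ABE, ADF, BEF, DEF

giving chain groups C_0 ≅ Z^5, C_1 ≅ Z^10, C_2 ≅ Z^5.

∂_1: C_1 → C_0 sends each edge [p,q] (with p < q) to q − p. For instance
  ∂DE = E − D.
The resulting 5×10 matrix has rank 4, and its Smith normal form has invariant factors (1,1,1,1).

The boundary map ∂_2: C_2 → C_1 maps a triangle to the signed sum of its edges. For instance
  ∂ABE = BE − AE + AB,
  ∂ADF = DF − AF + AD.
As a 10×5 matrix over Z this has rank 5, with invariant factors (1,1,1,1,1).

From H_k ≅ ker(∂_k) / im(∂_{k+1}) we obtain:

  H_0: rank C_0 − rank ∂_1 = 5 − 4 = 1, and the invariant factors of ∂_1 are all 1, so H_0 ≅ Z.
  H_1: rank ker ∂_1 − rank ∂_2 = (10 − 4) − 5 = 1, and the invariant factors of ∂_2 are all 1, so H_1 ≅ Z.
  H_2: rank ker ∂_2 − rank ∂_3 = (5 − 5) − 0 = 0, and there is no ∂_3, so H_2 ≅ 0.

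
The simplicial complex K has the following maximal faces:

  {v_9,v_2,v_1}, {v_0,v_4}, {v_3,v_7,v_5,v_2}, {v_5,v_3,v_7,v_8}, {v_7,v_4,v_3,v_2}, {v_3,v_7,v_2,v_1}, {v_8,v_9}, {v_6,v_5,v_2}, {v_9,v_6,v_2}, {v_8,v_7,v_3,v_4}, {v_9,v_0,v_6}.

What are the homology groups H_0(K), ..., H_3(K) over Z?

H_0 = Z,  H_1 = Z^2,  H_2 = 0,  H_3 = 0.

We work with the vertex ordering v_0 < v_1 < v_2 < v_3 < v_4 < v_5 < v_6 < v_7 < v_8 < v_9. The simplices of K, each written with vertices in increasing order, are:

  0-simplices (10): [v_0], [v_1], [v_2], [v_3], [v_4], [v_5], [v_6], [v_7], [v_8], [v_9]
  1-simplices (25): (25 of them)
  2-simplices (19): (19 of them)
  3-simplices (5): [v_1,v_2,v_3,v_7], [v_2,v_3,v_4,v_7], [v_2,v_3,v_5,v_7], [v_3,v_4,v_7,v_8], [v_3,v_5,v_7,v_8]

giving chain groups C_0 ≅ Z^10, C_1 ≅ Z^25, C_2 ≅ Z^19, C_3 ≅ Z^5.

The boundary map ∂_1: C_1 → C_0 sends each edge [p,q] (with p < q) to q − p.
This gives a 10×25 integer matrix of rank 9; reducing to Smith normal form yields diagonal entries (1,1,1,1,1,1,1,1,1).

Boundary ∂_2: C_2 → C_1 acts by ∂[p,q,r] = [q,r] − [p,r] + [p,q]. For instance
  ∂[v_1,v_3,v_7] = [v_3,v_7] − [v_1,v_7] + [v_1,v_3],
  ∂[v_2,v_3,v_7] = [v_3,v_7] − [v_2,v_7] + [v_2,v_3].
As a 25×19 matrix over Z this has rank 14, with invariant factors (1,1,1,1,1,1,1,1,1,1,1,1,1,1).

∂_3: C_3 → C_2 sends each 3-simplex σ to the alternating sum Σ_i (−1)^i (σ with its i-th vertex removed). For instance
  ∂[v_3,v_4,v_7,v_8] = [v_4,v_7,v_8] − [v_3,v_7,v_8] + [v_3,v_4,v_8] − [v_3,v_4,v_7],
  ∂[v_3,v_5,v_7,v_8] = [v_5,v_7,v_8] − [v_3,v_7,v_8] + [v_3,v_5,v_8] − [v_3,v_5,v_7].
This gives a 19×5 integer matrix of rank 5; reducing to Smith normal form yields diagonal entries (1,1,1,1,1).

From H_k ≅ ker(∂_k) / im(∂_{k+1}) we obtain:

  H_0: rank C_0 − rank ∂_1 = 10 − 9 = 1, and the invariant factors of ∂_1 are all 1, so H_0 ≅ Z.
  H_1: rank ker ∂_1 − rank ∂_2 = (25 − 9) − 14 = 2, and the invariant factors of ∂_2 are all 1, so H_1 ≅ Z^2.
  H_2: rank ker ∂_2 − rank ∂_3 = (19 − 14) − 5 = 0, and the invariant factors of ∂_3 are all 1, so H_2 ≅ 0.
  H_3: rank ker ∂_3 − rank ∂_4 = (5 − 5) − 0 = 0, and there is no ∂_4, so H_3 ≅ 0.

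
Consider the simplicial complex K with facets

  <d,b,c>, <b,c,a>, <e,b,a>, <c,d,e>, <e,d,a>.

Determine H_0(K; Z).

H_0 = Z.

K has 5 vertices, 10 edges, 5 triangles.
rank ∂_0 = 0, rank ∂_1 = 4 ⇒ b_0 = 5 − 0 − 4 = 1; all invariant factors of ∂_1 are 1 so no torsion. So H_0 ≅ Z.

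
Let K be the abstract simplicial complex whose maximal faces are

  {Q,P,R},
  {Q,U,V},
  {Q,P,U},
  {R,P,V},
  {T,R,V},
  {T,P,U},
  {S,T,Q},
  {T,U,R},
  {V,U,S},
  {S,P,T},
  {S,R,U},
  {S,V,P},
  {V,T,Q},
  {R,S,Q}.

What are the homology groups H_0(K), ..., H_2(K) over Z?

Fix the vertex order P < Q < R < S < T < U < V and write every simplex with vertices in increasing order. Then dim K = 2 and the simplices of K are:

  0-simplices (7): P, Q, R, S, T, U, V
  1-simplices (21): PQ, PR, PS, PT, PU, PV, QR, QS, QT, QU, QV, RS, RT, RU, RV, ST, SU, SV, TU, TV, UV
  2-simplices (14): PQR, PQU, PRV, PST, PSV, PTU, QRS, QST, QTV, QUV, RSU, RTU, RTV, SUV

giving chain groups C_0 ≅ Z^7, C_1 ≅ Z^21, C_2 ≅ Z^14.

Boundary ∂_1: C_1 → C_0 is given by ∂[p,q] = [q] − [p]. For instance
  ∂QS = S − Q.
The resulting 7×21 matrix has rank 6, and its Smith normal form has invariant factors (1,1,1,1,1,1).

∂_2: C_2 → C_1 acts by ∂[p,q,r] = [q,r] − [p,r] + [p,q]. For instance
  ∂QUV = UV − QV + QU,
  ∂QRS = RS − QS + QR.
This gives a 21×14 integer matrix of rank 13; reducing to Smith normal form yields diagonal entries (1,1,1,1,1,1,1,1,1,1,1,1,1).

Reading off H_k = ker ∂_k / im ∂_{k+1}:

  H_0: rank C_0 − rank ∂_1 = 7 − 6 = 1, and the invariant factors of ∂_1 are all 1, so H_0 = Z.
  H_1: rank ker ∂_1 − rank ∂_2 = (21 − 6) − 13 = 2, and the invariant factors of ∂_2 are all 1, so H_1 = Z^2.
  H_2: rank ker ∂_2 − rank ∂_3 = (14 − 13) − 0 = 1, and there is no ∂_3, so H_2 = Z.

As a check, the Euler characteristic is 7 − 21 + 14 = 0, which agrees with 1 − 2 + 1 = 0.
(K is a triangulation of the torus T^2.)

H_0 ≅ Z,  H_1 ≅ Z^2,  H_2 ≅ Z.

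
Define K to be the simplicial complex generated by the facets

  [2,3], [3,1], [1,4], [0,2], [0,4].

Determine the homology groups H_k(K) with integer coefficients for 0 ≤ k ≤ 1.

H_0 ≅ Z,  H_1 ≅ Z.

We work with the vertex ordering 0 < 1 < 2 < 3 < 4. The simplices of K, each written with vertices in increasing order, are:

  0-simplices (5): [0], [1], [2], [3], [4]
  1-simplices (5): [0,2], [0,4], [1,3], [1,4], [2,3]

giving chain groups C_0 ≅ Z^5, C_1 ≅ Z^5.

Boundary ∂_1: C_1 → C_0 is given by ∂[p,q] = [q] − [p]. For instance
  ∂[1,3] = [3] − [1].
The resulting 5×5 matrix has rank 4, and its Smith normal form has invariant factors (1,1,1,1).

From H_k ≅ ker(∂_k) / im(∂_{k+1}) we obtain:

  H_0: rank C_0 − rank ∂_1 = 5 − 4 = 1, and the invariant factors of ∂_1 are all 1, so H_0 ≅ Z.
  H_1: rank ker ∂_1 − rank ∂_2 = (5 − 4) − 0 = 1, and there is no ∂_2, so H_1 ≅ Z.

As a check, the Euler characteristic is 5 − 5 = 0, which agrees with 1 − 1 = 0.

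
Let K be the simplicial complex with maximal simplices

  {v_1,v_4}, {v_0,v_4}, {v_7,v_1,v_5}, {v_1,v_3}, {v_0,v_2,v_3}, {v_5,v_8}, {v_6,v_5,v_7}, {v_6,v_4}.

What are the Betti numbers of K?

Take the total order v_0 < v_1 < v_2 < v_3 < v_4 < v_5 < v_6 < v_7 < v_8 on the vertex set. Then K (dimension 2) consists of the simplices:

  0-simplices (9): [v_0], [v_1], [v_2], [v_3], [v_4], [v_5], [v_6], [v_7], [v_8]
  1-simplices (13): [v_0,v_2], [v_0,v_3], [v_0,v_4], [v_1,v_3], [v_1,v_4], [v_1,v_5], [v_1,v_7], [v_2,v_3], [v_4,v_6], [v_5,v_6], [v_5,v_7], [v_5,v_8], [v_6,v_7]
  2-simplices (3): [v_0,v_2,v_3], [v_1,v_5,v_7], [v_5,v_6,v_7]

so the chain groups are C_0 ≅ Z^9, C_1 ≅ Z^13, C_2 ≅ Z^3.

∂_1: C_1 → C_0 sends each edge [p,q] (with p < q) to q − p. For instance
  ∂[v_1,v_4] = [v_4] − [v_1].
This gives a 9×13 integer matrix of rank 8; reducing to Smith normal form yields diagonal entries (1,1,1,1,1,1,1,1).

Boundary ∂_2: C_2 → C_1 sends each 2-simplex [p,q,r] to [q,r] − [p,r] + [p,q]. For instance
  ∂[v_5,v_6,v_7] = [v_6,v_7] − [v_5,v_7] + [v_5,v_6],
  ∂[v_0,v_2,v_3] = [v_2,v_3] − [v_0,v_3] + [v_0,v_2].
The resulting 13×3 matrix has rank 3, and its Smith normal form has invariant factors (1,1,1).

Now H_k = ker ∂_k / im ∂_{k+1}, so:

  H_0: rank C_0 − rank ∂_1 = 9 − 8 = 1, and the invariant factors of ∂_1 are all 1, so H_0 = Z.
  H_1: rank ker ∂_1 − rank ∂_2 = (13 − 8) − 3 = 2, and the invariant factors of ∂_2 are all 1, so H_1 = Z^2.
  H_2: rank ker ∂_2 − rank ∂_3 = (3 − 3) − 0 = 0, and there is no ∂_3, so H_2 = 0.

As a check, the Euler characteristic is 9 − 13 + 3 = -1, which agrees with 1 − 2 + 0 = -1.

Hence the Betti numbers are b_0 = 1, b_1 = 2, b_2 = 0.

b_0 = 1, b_1 = 2, b_2 = 0.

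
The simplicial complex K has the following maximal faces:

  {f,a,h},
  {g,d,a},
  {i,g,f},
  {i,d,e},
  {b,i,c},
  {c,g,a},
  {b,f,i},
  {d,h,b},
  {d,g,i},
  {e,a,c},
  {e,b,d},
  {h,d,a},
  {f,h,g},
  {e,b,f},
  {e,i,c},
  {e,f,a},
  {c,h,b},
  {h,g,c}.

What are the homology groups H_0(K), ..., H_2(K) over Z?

Fix the vertex order a < b < c < d < e < f < g < h < i and write every simplex with vertices in increasing order. Then dim K = 2 and the simplices of K are:

  0-simplices (9): a, b, c, d, e, f, g, h, i
  1-simplices (27): ac, ad, ae, af, ag, ah, bc, bd, be, bf, bh, bi, ce, cg, ch, ci, de, dg, dh, di, ef, ei, fg, fh, fi, gh, gi
  2-simplices (18): ace, acg, adg, adh, aef, afh, bch, bci, bde, bdh, bef, bfi, cei, cgh, dei, dgi, fgh, fgi

giving chain groups C_0 ≅ Z^9, C_1 ≅ Z^27, C_2 ≅ Z^18.

Boundary ∂_1: C_1 → C_0 maps an edge to its endpoints' difference, ∂[p,q] = q − p. For instance
  ∂ad = d − a.
As a 9×27 matrix over Z this has rank 8, with invariant factors (1,1,1,1,1,1,1,1).

Boundary ∂_2: C_2 → C_1 acts by ∂[p,q,r] = [q,r] − [p,r] + [p,q]. For instance
  ∂bef = ef − bf + be,
  ∂adg = dg − ag + ad.
The resulting 27×18 matrix has rank 18, and its Smith normal form has invariant factors (1,1,1,1,1,1,1,1,1,1,1,1,1,1,1,1,1,2).

From H_k ≅ ker(∂_k) / im(∂_{k+1}) we obtain:

  H_0: rank C_0 − rank ∂_1 = 9 − 8 = 1, and the invariant factors of ∂_1 are all 1, so H_0 = Z.
  H_1: rank ker ∂_1 − rank ∂_2 = (27 − 8) − 18 = 1, and ∂_2 has invariant factor 2 > 1, so H_1 = Z ⊕ Z/2.
  H_2: rank ker ∂_2 − rank ∂_3 = (18 − 18) − 0 = 0, and there is no ∂_3, so H_2 = 0.

As a check, the Euler characteristic is 9 − 27 + 18 = 0, which agrees with 1 − 1 + 0 = 0.
(K is a triangulation of the Klein bottle.)

H_0 = Z,  H_1 = Z ⊕ Z/2,  H_2 = 0.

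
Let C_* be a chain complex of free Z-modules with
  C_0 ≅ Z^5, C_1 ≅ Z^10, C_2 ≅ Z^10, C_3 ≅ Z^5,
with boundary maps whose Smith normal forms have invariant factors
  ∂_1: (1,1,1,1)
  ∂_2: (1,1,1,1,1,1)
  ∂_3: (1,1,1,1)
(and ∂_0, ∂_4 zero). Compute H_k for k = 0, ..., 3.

H_0: b_0 = 5 − 0 − 4 = 1; torsion from ∂_1 factors > 1: none. So H_0 ≅ Z.
H_1: b_1 = 10 − 4 − 6 = 0; torsion from ∂_2 factors > 1: none. So H_1 ≅ 0.
H_2: b_2 = 10 − 6 − 4 = 0; torsion from ∂_3 factors > 1: none. So H_2 ≅ 0.
H_3: b_3 = 5 − 4 − 0 = 1; torsion from ∂_4 factors > 1: none. So H_3 ≅ Z.

H_0 ≅ Z,  H_1 = 0,  H_2 = 0,  H_3 ≅ Z.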